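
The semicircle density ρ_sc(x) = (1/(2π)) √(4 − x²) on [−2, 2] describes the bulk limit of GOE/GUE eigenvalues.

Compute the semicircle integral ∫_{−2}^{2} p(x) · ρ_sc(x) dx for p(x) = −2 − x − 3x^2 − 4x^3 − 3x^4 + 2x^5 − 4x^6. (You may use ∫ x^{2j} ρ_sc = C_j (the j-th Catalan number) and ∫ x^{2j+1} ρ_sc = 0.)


Write p(x) = Σ a_i x^i, split into monomials and integrate each against ρ_sc separately.
Using ∫ x^{2j} ρ_sc = C_j = (1/(j+1)) C(2j, j) (Catalan numbers) and ∫ x^{2j+1} ρ_sc = 0 (odd monomials vanish by symmetry):
  i = 0 (even): a_0 · C_{0} = -2 · 1 = -2
  i = 1 (odd): ∫ x^1 ρ_sc = 0 (vanishes)
  i = 2 (even): a_2 · C_{1} = -3 · 1 = -3
  i = 3 (odd): ∫ x^3 ρ_sc = 0 (vanishes)
  i = 4 (even): a_4 · C_{2} = -3 · 2 = -6
  i = 5 (odd): ∫ x^5 ρ_sc = 0 (vanishes)
  i = 6 (even): a_6 · C_{3} = -4 · 5 = -20

Summing the contributions: ∫_{−2}^{2} p(x) ρ_sc(x) dx = (-2) + (-3) + (-6) + (-20) = -31.


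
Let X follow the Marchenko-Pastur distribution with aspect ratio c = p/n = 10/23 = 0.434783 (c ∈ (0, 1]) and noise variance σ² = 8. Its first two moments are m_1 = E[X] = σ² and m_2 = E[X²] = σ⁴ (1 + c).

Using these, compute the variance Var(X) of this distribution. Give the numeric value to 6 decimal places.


m_1 = E[X] = σ² = 8, so m_1² = 64.
m_2 = E[X²] = σ⁴ (1 + c) = 64 · (1 + 0.434783) = 64 · 1.434783 = 91.826087.
(Note m_2 − m_1² simplifies to c · σ⁴ = 0.434783 · 64.)

Var(X) = m_2 − m_1² = 91.826087 − 64 = 27.826087.


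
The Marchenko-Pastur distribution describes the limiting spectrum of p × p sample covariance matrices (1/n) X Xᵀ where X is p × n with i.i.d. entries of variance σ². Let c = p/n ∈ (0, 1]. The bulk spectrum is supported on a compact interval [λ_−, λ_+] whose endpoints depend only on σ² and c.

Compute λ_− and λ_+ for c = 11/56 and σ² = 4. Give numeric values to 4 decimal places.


c = 11/56 = 0.196429; √c = 0.443203.
λ_− = σ² (1 − √c)² = 4 · (1 − 0.443203)² = 4 · (0.556797)² = 1.240093.
λ_+ = σ² (1 + √c)² = 4 · (1 + 0.443203)² = 4 · (1.443203)² = 8.331335.

Rounded to 4 decimal places: λ_− ≈ 1.2401, λ_+ ≈ 8.3313.


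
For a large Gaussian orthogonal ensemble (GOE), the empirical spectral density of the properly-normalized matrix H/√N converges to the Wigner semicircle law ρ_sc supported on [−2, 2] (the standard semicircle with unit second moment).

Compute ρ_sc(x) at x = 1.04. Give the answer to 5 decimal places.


ρ_sc(x) = (1/(2π)) √(4 − x²). With x = 1.04:
  4 − x² = 4 − (1.04)² = 4 − 1.081600 = 2.918400.
  √(4 − x²) = 1.708333.
  1/(2π) = 0.159155.
  ρ_sc(1.04) = 0.159155 · 1.708333 = 0.271890.

Rounded to 5 decimal places: ρ_sc(1.04) ≈ 0.27189.


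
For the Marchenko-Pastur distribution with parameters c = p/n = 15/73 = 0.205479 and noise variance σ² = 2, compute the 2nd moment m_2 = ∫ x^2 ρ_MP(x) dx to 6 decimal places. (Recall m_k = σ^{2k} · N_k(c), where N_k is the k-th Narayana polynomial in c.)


E[X²] = σ⁴ (1 + c) (second MP moment). With σ² = 2 (so σ⁴ = 4) and c = 15/73 = 0.205479: E[X²] = 4 · (1 + 0.205479) = 4 · 1.205479.

So E[X^2] = 4.821918.


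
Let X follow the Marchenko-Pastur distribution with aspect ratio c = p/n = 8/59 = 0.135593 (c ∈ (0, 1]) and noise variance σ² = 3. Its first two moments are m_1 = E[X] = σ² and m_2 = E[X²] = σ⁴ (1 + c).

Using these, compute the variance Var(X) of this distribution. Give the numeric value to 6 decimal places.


m_1 = E[X] = σ² = 3, so m_1² = 9.
m_2 = E[X²] = σ⁴ (1 + c) = 9 · (1 + 0.135593) = 9 · 1.135593 = 10.220339.
(Note m_2 − m_1² simplifies to c · σ⁴ = 0.135593 · 9.)

Var(X) = m_2 − m_1² = 10.220339 − 9 = 1.220339.


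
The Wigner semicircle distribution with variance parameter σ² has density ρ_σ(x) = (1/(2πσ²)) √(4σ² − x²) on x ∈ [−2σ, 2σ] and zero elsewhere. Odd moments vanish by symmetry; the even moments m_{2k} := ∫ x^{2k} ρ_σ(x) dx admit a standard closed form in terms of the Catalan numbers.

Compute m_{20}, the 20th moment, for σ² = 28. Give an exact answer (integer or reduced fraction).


By the scaled semicircle moment identity, m_{2k} = σ^{2k} · C_k with k = 10.
C_10 = (1/(k+1)) · C(2k, k) = (1/11) · C(20, 10) = (1/11) · 184756 = 16796.
σ^{2k} = (σ²)^k = (28)^10 = 296196766695424.

Therefore m_{20} = σ^{20} · C_10 = 296196766695424 · 16796 = 4974920893416341504.


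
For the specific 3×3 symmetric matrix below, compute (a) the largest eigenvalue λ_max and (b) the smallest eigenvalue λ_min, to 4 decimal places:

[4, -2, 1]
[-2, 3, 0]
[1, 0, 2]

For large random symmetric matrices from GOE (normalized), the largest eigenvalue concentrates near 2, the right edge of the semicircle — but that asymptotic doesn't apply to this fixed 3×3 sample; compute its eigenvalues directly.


Since M is real symmetric, all three eigenvalues are real; they are the roots of det(λI − M) = λ³ − (tr M) λ² + s λ − det M, where s is the sum of the principal 2×2 minors.
tr M = 4 + 3 + 2 = 9.
s = (4·3 − (-2)²) + (4·2 − 1²) + (3·2 − 0²) = 8 + 7 + 6 = 21.
det M (expand along row 1) = 4·6 − (-2)·(-4) + 1·(-3) = 13.
Characteristic polynomial: λ³ − 9λ² + 21λ − 13 = 0.
Substitute λ = y + (tr M)/3 = y + 3.000000 to remove the quadratic term: y³ + p·y + q = 0 with p = s − (tr M)²/3 = -6.000000 and q = −2(tr M)³/27 + (tr M)·s/3 − det M = -4.000000.
Three real roots ⇒ use the trigonometric (Viète) form: r = 2√(−p/3) = 2.828427, φ = arccos(3q/(p·r)) = arccos(0.707107) = 0.785398 rad.
y_k = r·cos(φ/3 − 2πk/3) for k = 0, 1, 2 gives y = 2.732051, -0.732051, -2.000000.
λ_k = y_k + 3.000000 gives λ = 5.7321, 2.2679, 1.0000 (check: the sum is 9.0000 = tr M).

Hence λ_max = 5.7321 and λ_min = 1.0000.


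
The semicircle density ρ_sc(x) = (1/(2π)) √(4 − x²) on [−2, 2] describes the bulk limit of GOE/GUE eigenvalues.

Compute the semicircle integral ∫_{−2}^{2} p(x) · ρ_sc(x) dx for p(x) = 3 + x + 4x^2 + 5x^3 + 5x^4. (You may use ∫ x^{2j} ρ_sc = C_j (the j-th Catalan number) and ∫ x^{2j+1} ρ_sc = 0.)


Write p(x) = Σ a_i x^i, split into monomials and integrate each against ρ_sc separately.
Using ∫ x^{2j} ρ_sc = C_j = (1/(j+1)) C(2j, j) (Catalan numbers) and ∫ x^{2j+1} ρ_sc = 0 (odd monomials vanish by symmetry):
  i = 0 (even): a_0 · C_{0} = 3 · 1 = 3
  i = 1 (odd): ∫ x^1 ρ_sc = 0 (vanishes)
  i = 2 (even): a_2 · C_{1} = 4 · 1 = 4
  i = 3 (odd): ∫ x^3 ρ_sc = 0 (vanishes)
  i = 4 (even): a_4 · C_{2} = 5 · 2 = 10

Summing the contributions: ∫_{−2}^{2} p(x) ρ_sc(x) dx = 3 + 4 + 10 = 17.


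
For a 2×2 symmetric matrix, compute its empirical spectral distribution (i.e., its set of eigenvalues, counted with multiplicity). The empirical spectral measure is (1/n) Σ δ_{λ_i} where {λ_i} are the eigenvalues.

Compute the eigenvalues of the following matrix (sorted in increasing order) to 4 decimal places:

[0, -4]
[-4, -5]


Since M is real symmetric, both eigenvalues are real; they are the roots of det(λI − M) = λ² − (tr M) λ + det M.
tr M = 0 + (-5) = -5.
det M = 0·(-5) − (-4)² = 0 − 16 = -16.
Characteristic polynomial: λ² + 5λ − 16 = 0.
Discriminant Δ = (tr M)² − 4·det M = 25 − (-64) = 89; √Δ = 9.433981.
λ = (tr M ± √Δ)/2 = (-5 ± 9.433981)/2, giving (tr M − √Δ)/2 = -7.2170 and (tr M + √Δ)/2 = 2.2170.

Eigenvalues sorted in increasing order: [-7.2170, 2.2170].


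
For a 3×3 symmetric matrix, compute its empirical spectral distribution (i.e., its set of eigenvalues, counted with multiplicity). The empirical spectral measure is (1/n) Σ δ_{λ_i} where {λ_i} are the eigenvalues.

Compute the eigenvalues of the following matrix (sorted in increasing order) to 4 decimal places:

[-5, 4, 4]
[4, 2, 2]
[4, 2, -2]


Since M is real symmetric, all three eigenvalues are real; they are the roots of det(λI − M) = λ³ − (tr M) λ² + s λ − det M, where s is the sum of the principal 2×2 minors.
tr M = -5 + 2 + (-2) = -5.
s = ((-5)·2 − 4²) + ((-5)·(-2) − 4²) + (2·(-2) − 2²) = -26 + (-6) + (-8) = -40.
det M (expand along row 1) = (-5)·(-8) − 4·(-16) + 4·0 = 104.
Characteristic polynomial: λ³ + 5λ² − 40λ − 104 = 0.
Substitute λ = y + (tr M)/3 = y − 1.666667 to remove the quadratic term: y³ + p·y + q = 0 with p = s − (tr M)²/3 = -48.333333 and q = −2(tr M)³/27 + (tr M)·s/3 − det M = -28.074074.
Three real roots ⇒ use the trigonometric (Viète) form: r = 2√(−p/3) = 8.027730, φ = arccos(3q/(p·r)) = arccos(0.217064) = 1.351991 rad.
y_k = r·cos(φ/3 − 2πk/3) for k = 0, 1, 2 gives y = 7.226227, -0.584985, -6.641242.
λ_k = y_k − 1.666667 gives λ = 5.5596, -2.2517, -8.3079 (check: the sum is -5.0000 = tr M).

Eigenvalues sorted in increasing order: [-8.3079, -2.2517, 5.5596].


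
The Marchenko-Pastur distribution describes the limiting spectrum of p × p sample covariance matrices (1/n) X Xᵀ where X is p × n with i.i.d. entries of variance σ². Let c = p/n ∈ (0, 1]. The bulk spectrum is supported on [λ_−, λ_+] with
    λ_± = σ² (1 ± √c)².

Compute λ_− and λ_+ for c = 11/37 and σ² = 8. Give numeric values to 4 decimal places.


c = 11/37 = 0.297297; √c = 0.545250.
λ_− = σ² (1 − √c)² = 8 · (1 − 0.545250)² = 8 · (0.454750)² = 1.654382.
λ_+ = σ² (1 + √c)² = 8 · (1 + 0.545250)² = 8 · (1.545250)² = 19.102374.

Rounded to 4 decimal places: λ_− ≈ 1.6544, λ_+ ≈ 19.1024.


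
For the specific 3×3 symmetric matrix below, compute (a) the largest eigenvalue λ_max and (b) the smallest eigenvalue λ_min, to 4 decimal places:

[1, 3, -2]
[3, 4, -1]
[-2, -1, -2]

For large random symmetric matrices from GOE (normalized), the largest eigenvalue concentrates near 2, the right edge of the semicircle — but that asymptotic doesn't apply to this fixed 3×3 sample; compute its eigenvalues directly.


Since M is real symmetric, all three eigenvalues are real; they are the roots of det(λI − M) = λ³ − (tr M) λ² + s λ − det M, where s is the sum of the principal 2×2 minors.
tr M = 1 + 4 + (-2) = 3.
s = (1·4 − 3²) + (1·(-2) − (-2)²) + (4·(-2) − (-1)²) = -5 + (-6) + (-9) = -20.
det M (expand along row 1) = 1·(-9) − 3·(-8) + (-2)·5 = 5.
Characteristic polynomial: λ³ − 3λ² − 20λ − 5 = 0.
Substitute λ = y + (tr M)/3 = y + 1.000000 to remove the quadratic term: y³ + p·y + q = 0 with p = s − (tr M)²/3 = -23.000000 and q = −2(tr M)³/27 + (tr M)·s/3 − det M = -27.000000.
Three real roots ⇒ use the trigonometric (Viète) form: r = 2√(−p/3) = 5.537749, φ = arccos(3q/(p·r)) = arccos(0.635951) = 0.881556 rad.
y_k = r·cos(φ/3 − 2πk/3) for k = 0, 1, 2 gives y = 5.300375, -1.261118, -4.039258.
λ_k = y_k + 1.000000 gives λ = 6.3004, -0.2611, -3.0393 (check: the sum is 3.0000 = tr M).

Hence λ_max = 6.3004 and λ_min = -3.0393.


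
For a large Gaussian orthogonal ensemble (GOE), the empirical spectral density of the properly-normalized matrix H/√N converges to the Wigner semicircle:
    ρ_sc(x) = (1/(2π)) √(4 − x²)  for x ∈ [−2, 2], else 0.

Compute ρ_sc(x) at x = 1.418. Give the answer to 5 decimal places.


ρ_sc(x) = (1/(2π)) √(4 − x²). With x = 1.418:
  4 − x² = 4 − (1.418)² = 4 − 2.010724 = 1.989276.
  √(4 − x²) = 1.410417.
  1/(2π) = 0.159155.
  ρ_sc(1.418) = 0.159155 · 1.410417 = 0.224475.

Rounded to 5 decimal places: ρ_sc(1.418) ≈ 0.22447.


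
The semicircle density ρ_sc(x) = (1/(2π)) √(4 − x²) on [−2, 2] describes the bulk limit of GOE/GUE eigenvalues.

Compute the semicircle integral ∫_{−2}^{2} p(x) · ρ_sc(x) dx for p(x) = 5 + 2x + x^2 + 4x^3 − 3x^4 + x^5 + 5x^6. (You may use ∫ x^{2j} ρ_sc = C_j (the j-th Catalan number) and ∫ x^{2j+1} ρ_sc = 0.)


Write p(x) = Σ a_i x^i, split into monomials and integrate each against ρ_sc separately.
Using ∫ x^{2j} ρ_sc = C_j = (1/(j+1)) C(2j, j) (Catalan numbers) and ∫ x^{2j+1} ρ_sc = 0 (odd monomials vanish by symmetry):
  i = 0 (even): a_0 · C_{0} = 5 · 1 = 5
  i = 1 (odd): ∫ x^1 ρ_sc = 0 (vanishes)
  i = 2 (even): a_2 · C_{1} = 1 · 1 = 1
  i = 3 (odd): ∫ x^3 ρ_sc = 0 (vanishes)
  i = 4 (even): a_4 · C_{2} = -3 · 2 = -6
  i = 5 (odd): ∫ x^5 ρ_sc = 0 (vanishes)
  i = 6 (even): a_6 · C_{3} = 5 · 5 = 25

Summing the contributions: ∫_{−2}^{2} p(x) ρ_sc(x) dx = 5 + 1 + (-6) + 25 = 25.


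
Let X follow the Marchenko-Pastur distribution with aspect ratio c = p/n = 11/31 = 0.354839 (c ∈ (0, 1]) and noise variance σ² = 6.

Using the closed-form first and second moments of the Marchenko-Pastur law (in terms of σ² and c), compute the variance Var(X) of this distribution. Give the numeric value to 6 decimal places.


Recall the MP moments m_1 = E[X] = σ² and m_2 = E[X²] = σ⁴ (1 + c).
m_1 = E[X] = σ² = 6, so m_1² = 36.
m_2 = E[X²] = σ⁴ (1 + c) = 36 · (1 + 0.354839) = 36 · 1.354839 = 48.774194.
(Note m_2 − m_1² simplifies to c · σ⁴ = 0.354839 · 36.)

Var(X) = m_2 − m_1² = 48.774194 − 36 = 12.774194.


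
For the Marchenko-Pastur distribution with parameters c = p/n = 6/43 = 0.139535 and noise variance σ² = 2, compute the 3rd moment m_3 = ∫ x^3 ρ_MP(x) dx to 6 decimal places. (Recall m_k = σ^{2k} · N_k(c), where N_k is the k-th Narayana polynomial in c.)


E[X³] = σ⁶ (1 + 3c + c²) (third MP moment). With σ² = 2 (so σ⁶ = 8) and c = 6/43 = 0.139535: E[X³] = 8 · (1 + 3·0.139535 + (0.139535)²) = 8 · 1.438075.

So E[X^3] = 11.504597.


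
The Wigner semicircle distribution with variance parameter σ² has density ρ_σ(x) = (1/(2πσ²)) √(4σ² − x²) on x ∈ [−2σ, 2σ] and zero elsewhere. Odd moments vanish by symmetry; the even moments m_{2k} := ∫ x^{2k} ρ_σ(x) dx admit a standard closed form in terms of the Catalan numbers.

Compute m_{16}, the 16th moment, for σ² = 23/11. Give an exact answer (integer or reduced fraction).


By the scaled semicircle moment identity, m_{2k} = σ^{2k} · C_k with k = 8.
C_8 = (1/(k+1)) · C(2k, k) = (1/9) · C(16, 8) = (1/9) · 12870 = 1430.
σ^{2k} = (σ²)^k = (23/11)^8 = 78310985281/214358881.

Therefore m_{16} = σ^{16} · C_8 = (78310985281/214358881) · 1430 = 10180428086530/19487171.


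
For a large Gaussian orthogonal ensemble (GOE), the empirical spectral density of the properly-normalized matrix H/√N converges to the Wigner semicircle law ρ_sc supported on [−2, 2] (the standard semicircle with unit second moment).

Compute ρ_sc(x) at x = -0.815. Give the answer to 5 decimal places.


ρ_sc(x) = (1/(2π)) √(4 − x²). With x = -0.815:
  4 − x² = 4 − (-0.815)² = 4 − 0.664225 = 3.335775.
  √(4 − x²) = 1.826410.
  1/(2π) = 0.159155.
  ρ_sc(-0.815) = 0.159155 · 1.826410 = 0.290682.

Rounded to 5 decimal places: ρ_sc(-0.815) ≈ 0.29068.


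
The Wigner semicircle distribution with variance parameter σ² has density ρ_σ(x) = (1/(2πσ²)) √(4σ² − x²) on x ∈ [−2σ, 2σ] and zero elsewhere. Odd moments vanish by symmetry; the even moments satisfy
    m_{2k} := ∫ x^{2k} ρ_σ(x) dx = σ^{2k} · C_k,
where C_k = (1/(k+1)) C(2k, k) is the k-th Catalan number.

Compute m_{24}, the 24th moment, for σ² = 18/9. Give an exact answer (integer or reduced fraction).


By the scaled semicircle moment identity, m_{2k} = σ^{2k} · C_k with k = 12.
C_12 = (1/(k+1)) · C(2k, k) = (1/13) · C(24, 12) = (1/13) · 2704156 = 208012.
σ^{2k} = (σ²)^k = (18/9)^12 = 4096.

Therefore m_{24} = σ^{24} · C_12 = 4096 · 208012 = 852017152.


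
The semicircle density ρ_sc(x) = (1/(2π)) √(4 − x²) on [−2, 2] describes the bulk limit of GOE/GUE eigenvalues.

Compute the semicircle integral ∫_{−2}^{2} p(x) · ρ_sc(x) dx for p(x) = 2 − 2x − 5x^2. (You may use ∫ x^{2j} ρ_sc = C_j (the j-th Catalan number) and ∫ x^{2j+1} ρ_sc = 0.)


Write p(x) = Σ a_i x^i, split into monomials and integrate each against ρ_sc separately.
Using ∫ x^{2j} ρ_sc = C_j = (1/(j+1)) C(2j, j) (Catalan numbers) and ∫ x^{2j+1} ρ_sc = 0 (odd monomials vanish by symmetry):
  i = 0 (even): a_0 · C_{0} = 2 · 1 = 2
  i = 1 (odd): ∫ x^1 ρ_sc = 0 (vanishes)
  i = 2 (even): a_2 · C_{1} = -5 · 1 = -5

Summing the contributions: ∫_{−2}^{2} p(x) ρ_sc(x) dx = 2 + (-5) = -3.


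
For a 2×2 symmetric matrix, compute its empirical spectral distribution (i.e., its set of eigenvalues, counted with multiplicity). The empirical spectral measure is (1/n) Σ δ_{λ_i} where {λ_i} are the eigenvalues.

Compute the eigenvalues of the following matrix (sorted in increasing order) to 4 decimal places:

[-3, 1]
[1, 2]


Since M is real symmetric, both eigenvalues are real; they are the roots of det(λI − M) = λ² − (tr M) λ + det M.
tr M = -3 + 2 = -1.
det M = (-3)·2 − 1² = -6 − 1 = -7.
Characteristic polynomial: λ² + λ − 7 = 0.
Discriminant Δ = (tr M)² − 4·det M = 1 − (-28) = 29; √Δ = 5.385165.
λ = (tr M ± √Δ)/2 = (-1 ± 5.385165)/2, giving (tr M − √Δ)/2 = -3.1926 and (tr M + √Δ)/2 = 2.1926.

Eigenvalues sorted in increasing order: [-3.1926, 2.1926].


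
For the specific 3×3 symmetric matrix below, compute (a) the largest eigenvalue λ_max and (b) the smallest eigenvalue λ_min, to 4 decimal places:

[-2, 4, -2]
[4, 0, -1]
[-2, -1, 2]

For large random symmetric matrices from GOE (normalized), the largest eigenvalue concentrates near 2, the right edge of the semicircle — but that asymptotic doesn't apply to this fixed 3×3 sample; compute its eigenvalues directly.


Since M is real symmetric, all three eigenvalues are real; they are the roots of det(λI − M) = λ³ − (tr M) λ² + s λ − det M, where s is the sum of the principal 2×2 minors.
tr M = -2 + 0 + 2 = 0.
s = ((-2)·0 − 4²) + ((-2)·2 − (-2)²) + (0·2 − (-1)²) = -16 + (-8) + (-1) = -25.
det M (expand along row 1) = (-2)·(-1) − 4·6 + (-2)·(-4) = -14.
Characteristic polynomial: λ³ − 25λ + 14 = 0.
Substitute λ = y + (tr M)/3 = y + 0.000000 to remove the quadratic term: y³ + p·y + q = 0 with p = s − (tr M)²/3 = -25.000000 and q = −2(tr M)³/27 + (tr M)·s/3 − det M = 14.000000.
Three real roots ⇒ use the trigonometric (Viète) form: r = 2√(−p/3) = 5.773503, φ = arccos(3q/(p·r)) = arccos(-0.290985) = 1.866052 rad.
y_k = r·cos(φ/3 − 2πk/3) for k = 0, 1, 2 gives y = 4.692152, 0.567303, -5.259456.
λ_k = y_k + 0.000000 gives λ = 4.6922, 0.5673, -5.2595 (check: the sum is 0.0000 = tr M).

Hence λ_max = 4.6922 and λ_min = -5.2595.


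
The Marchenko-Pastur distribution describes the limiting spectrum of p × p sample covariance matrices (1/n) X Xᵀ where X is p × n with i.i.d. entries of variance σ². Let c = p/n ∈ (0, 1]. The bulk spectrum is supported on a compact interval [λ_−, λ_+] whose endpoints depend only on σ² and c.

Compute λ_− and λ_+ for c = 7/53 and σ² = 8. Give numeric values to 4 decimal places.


c = 7/53 = 0.132075; √c = 0.363422.
λ_− = σ² (1 − √c)² = 8 · (1 − 0.363422)² = 8 · (0.636578)² = 3.241853.
λ_+ = σ² (1 + √c)² = 8 · (1 + 0.363422)² = 8 · (1.363422)² = 14.871354.

Rounded to 4 decimal places: λ_− ≈ 3.2419, λ_+ ≈ 14.8714.


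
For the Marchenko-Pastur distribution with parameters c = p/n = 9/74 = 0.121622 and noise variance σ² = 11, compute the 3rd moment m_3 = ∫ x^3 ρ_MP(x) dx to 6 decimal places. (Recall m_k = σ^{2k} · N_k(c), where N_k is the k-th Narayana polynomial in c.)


E[X³] = σ⁶ (1 + 3c + c²) (third MP moment). With σ² = 11 (so σ⁶ = 1331) and c = 9/74 = 0.121622: E[X³] = 1331 · (1 + 3·0.121622 + (0.121622)²) = 1331 · 1.379657.

So E[X^3] = 1836.323046.


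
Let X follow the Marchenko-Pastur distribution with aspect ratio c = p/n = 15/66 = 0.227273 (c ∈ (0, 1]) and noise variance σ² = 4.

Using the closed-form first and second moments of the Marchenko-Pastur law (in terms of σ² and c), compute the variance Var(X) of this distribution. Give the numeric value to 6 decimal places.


Recall the MP moments m_1 = E[X] = σ² and m_2 = E[X²] = σ⁴ (1 + c).
m_1 = E[X] = σ² = 4, so m_1² = 16.
m_2 = E[X²] = σ⁴ (1 + c) = 16 · (1 + 0.227273) = 16 · 1.227273 = 19.636364.
(Note m_2 − m_1² simplifies to c · σ⁴ = 0.227273 · 16.)

Var(X) = m_2 − m_1² = 19.636364 − 16 = 3.636364.


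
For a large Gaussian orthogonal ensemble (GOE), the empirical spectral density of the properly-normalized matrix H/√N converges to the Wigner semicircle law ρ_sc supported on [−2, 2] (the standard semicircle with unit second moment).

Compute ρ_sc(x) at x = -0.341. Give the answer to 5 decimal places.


ρ_sc(x) = (1/(2π)) √(4 − x²). With x = -0.341:
  4 − x² = 4 − (-0.341)² = 4 − 0.116281 = 3.883719.
  √(4 − x²) = 1.970715.
  1/(2π) = 0.159155.
  ρ_sc(-0.341) = 0.159155 · 1.970715 = 0.313649.

Rounded to 5 decimal places: ρ_sc(-0.341) ≈ 0.31365.


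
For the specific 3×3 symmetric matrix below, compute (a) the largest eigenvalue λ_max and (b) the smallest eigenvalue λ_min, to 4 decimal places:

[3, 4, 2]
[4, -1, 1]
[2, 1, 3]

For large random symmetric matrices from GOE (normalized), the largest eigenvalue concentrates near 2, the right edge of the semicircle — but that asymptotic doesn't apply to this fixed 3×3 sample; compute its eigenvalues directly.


Since M is real symmetric, all three eigenvalues are real; they are the roots of det(λI − M) = λ³ − (tr M) λ² + s λ − det M, where s is the sum of the principal 2×2 minors.
tr M = 3 + (-1) + 3 = 5.
s = (3·(-1) − 4²) + (3·3 − 2²) + ((-1)·3 − 1²) = -19 + 5 + (-4) = -18.
det M (expand along row 1) = 3·(-4) − 4·10 + 2·6 = -40.
Characteristic polynomial: λ³ − 5λ² − 18λ + 40 = 0.
Substitute λ = y + (tr M)/3 = y + 1.666667 to remove the quadratic term: y³ + p·y + q = 0 with p = s − (tr M)²/3 = -26.333333 and q = −2(tr M)³/27 + (tr M)·s/3 − det M = 0.740741.
Three real roots ⇒ use the trigonometric (Viète) form: r = 2√(−p/3) = 5.925463, φ = arccos(3q/(p·r)) = arccos(-0.014242) = 1.585038 rad.
y_k = r·cos(φ/3 − 2πk/3) for k = 0, 1, 2 gives y = 5.117478, 0.028130, -5.145609.
λ_k = y_k + 1.666667 gives λ = 6.7841, 1.6948, -3.4789 (check: the sum is 5.0000 = tr M).

Hence λ_max = 6.7841 and λ_min = -3.4789.


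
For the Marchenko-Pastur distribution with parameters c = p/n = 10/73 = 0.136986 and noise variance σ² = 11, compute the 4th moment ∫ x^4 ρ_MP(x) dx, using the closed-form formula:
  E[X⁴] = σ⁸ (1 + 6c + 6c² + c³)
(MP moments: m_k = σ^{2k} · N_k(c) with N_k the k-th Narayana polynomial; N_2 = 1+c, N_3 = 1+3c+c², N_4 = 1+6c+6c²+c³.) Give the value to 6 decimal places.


E[X⁴] = σ⁸ (1 + 6c + 6c² + c³) (fourth MP moment). With σ² = 11 (so σ⁸ = 14641) and c = 10/73 = 0.136986: E[X⁴] = 14641 · (1 + 6·0.136986 + 6·(0.136986)² + (0.136986)³) = 14641 · 1.937080.

So E[X^4] = 28360.786385.


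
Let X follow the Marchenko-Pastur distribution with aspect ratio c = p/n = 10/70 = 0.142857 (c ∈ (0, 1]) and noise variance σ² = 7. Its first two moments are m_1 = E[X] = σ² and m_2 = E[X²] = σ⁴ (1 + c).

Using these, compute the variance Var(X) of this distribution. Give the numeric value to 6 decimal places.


m_1 = E[X] = σ² = 7, so m_1² = 49.
m_2 = E[X²] = σ⁴ (1 + c) = 49 · (1 + 0.142857) = 49 · 1.142857 = 56.000000.
(Note m_2 − m_1² simplifies to c · σ⁴ = 0.142857 · 49.)

Var(X) = m_2 − m_1² = 56.000000 − 49 = 7.000000.


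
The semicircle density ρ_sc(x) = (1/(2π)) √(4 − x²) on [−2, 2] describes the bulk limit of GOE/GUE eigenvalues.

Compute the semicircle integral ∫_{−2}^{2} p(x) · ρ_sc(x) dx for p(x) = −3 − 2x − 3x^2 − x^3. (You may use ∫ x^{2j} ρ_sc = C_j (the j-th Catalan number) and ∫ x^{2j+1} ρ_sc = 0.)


Write p(x) = Σ a_i x^i, split into monomials and integrate each against ρ_sc separately.
Using ∫ x^{2j} ρ_sc = C_j = (1/(j+1)) C(2j, j) (Catalan numbers) and ∫ x^{2j+1} ρ_sc = 0 (odd monomials vanish by symmetry):
  i = 0 (even): a_0 · C_{0} = -3 · 1 = -3
  i = 1 (odd): ∫ x^1 ρ_sc = 0 (vanishes)
  i = 2 (even): a_2 · C_{1} = -3 · 1 = -3
  i = 3 (odd): ∫ x^3 ρ_sc = 0 (vanishes)

Summing the contributions: ∫_{−2}^{2} p(x) ρ_sc(x) dx = (-3) + (-3) = -6.


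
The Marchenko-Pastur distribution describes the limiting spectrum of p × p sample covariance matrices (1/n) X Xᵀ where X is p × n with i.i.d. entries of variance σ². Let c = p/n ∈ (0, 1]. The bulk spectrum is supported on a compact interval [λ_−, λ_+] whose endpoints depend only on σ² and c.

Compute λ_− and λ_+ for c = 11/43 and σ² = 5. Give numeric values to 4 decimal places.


c = 11/43 = 0.255814; √c = 0.505781.
λ_− = σ² (1 − √c)² = 5 · (1 − 0.505781)² = 5 · (0.494219)² = 1.221264.
λ_+ = σ² (1 + √c)² = 5 · (1 + 0.505781)² = 5 · (1.505781)² = 11.336875.

Rounded to 4 decimal places: λ_− ≈ 1.2213, λ_+ ≈ 11.3369.


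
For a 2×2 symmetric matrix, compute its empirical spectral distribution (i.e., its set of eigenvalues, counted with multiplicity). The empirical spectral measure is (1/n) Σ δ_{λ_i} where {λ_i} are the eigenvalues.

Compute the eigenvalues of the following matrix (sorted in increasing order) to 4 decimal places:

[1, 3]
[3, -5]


Since M is real symmetric, both eigenvalues are real; they are the roots of det(λI − M) = λ² − (tr M) λ + det M.
tr M = 1 + (-5) = -4.
det M = 1·(-5) − 3² = -5 − 9 = -14.
Characteristic polynomial: λ² + 4λ − 14 = 0.
Discriminant Δ = (tr M)² − 4·det M = 16 − (-56) = 72; √Δ = 8.485281.
λ = (tr M ± √Δ)/2 = (-4 ± 8.485281)/2, giving (tr M − √Δ)/2 = -6.2426 and (tr M + √Δ)/2 = 2.2426.

Eigenvalues sorted in increasing order: [-6.2426, 2.2426].


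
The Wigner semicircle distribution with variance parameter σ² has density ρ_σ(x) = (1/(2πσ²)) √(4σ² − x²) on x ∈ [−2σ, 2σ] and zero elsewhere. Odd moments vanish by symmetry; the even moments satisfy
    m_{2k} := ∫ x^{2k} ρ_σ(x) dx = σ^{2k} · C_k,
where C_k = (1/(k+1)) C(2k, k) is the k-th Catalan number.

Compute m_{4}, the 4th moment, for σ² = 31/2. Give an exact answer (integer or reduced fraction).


By the scaled semicircle moment identity, m_{2k} = σ^{2k} · C_k with k = 2.
C_2 = (1/(k+1)) · C(2k, k) = (1/3) · C(4, 2) = (1/3) · 6 = 2.
σ^{2k} = (σ²)^k = (31/2)^2 = 961/4.

Therefore m_{4} = σ^{4} · C_2 = (961/4) · 2 = 961/2.


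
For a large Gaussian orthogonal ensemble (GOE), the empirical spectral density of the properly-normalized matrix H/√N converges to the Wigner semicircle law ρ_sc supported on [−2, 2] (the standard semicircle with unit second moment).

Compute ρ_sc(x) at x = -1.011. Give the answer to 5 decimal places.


ρ_sc(x) = (1/(2π)) √(4 − x²). With x = -1.011:
  4 − x² = 4 − (-1.011)² = 4 − 1.022121 = 2.977879.
  √(4 − x²) = 1.725653.
  1/(2π) = 0.159155.
  ρ_sc(-1.011) = 0.159155 · 1.725653 = 0.274646.

Rounded to 5 decimal places: ρ_sc(-1.011) ≈ 0.27465.


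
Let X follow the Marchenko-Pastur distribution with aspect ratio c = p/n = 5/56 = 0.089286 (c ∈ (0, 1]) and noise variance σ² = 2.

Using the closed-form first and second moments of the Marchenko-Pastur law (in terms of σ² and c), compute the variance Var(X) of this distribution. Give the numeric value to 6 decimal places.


Recall the MP moments m_1 = E[X] = σ² and m_2 = E[X²] = σ⁴ (1 + c).
m_1 = E[X] = σ² = 2, so m_1² = 4.
m_2 = E[X²] = σ⁴ (1 + c) = 4 · (1 + 0.089286) = 4 · 1.089286 = 4.357143.
(Note m_2 − m_1² simplifies to c · σ⁴ = 0.089286 · 4.)

Var(X) = m_2 − m_1² = 4.357143 − 4 = 0.357143.


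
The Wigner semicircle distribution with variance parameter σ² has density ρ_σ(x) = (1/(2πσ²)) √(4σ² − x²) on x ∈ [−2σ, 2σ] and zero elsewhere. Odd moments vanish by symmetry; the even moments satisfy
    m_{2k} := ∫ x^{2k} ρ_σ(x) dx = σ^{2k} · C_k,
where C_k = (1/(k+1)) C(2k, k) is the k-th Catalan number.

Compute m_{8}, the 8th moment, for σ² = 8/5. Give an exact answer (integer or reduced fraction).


By the scaled semicircle moment identity, m_{2k} = σ^{2k} · C_k with k = 4.
C_4 = (1/(k+1)) · C(2k, k) = (1/5) · C(8, 4) = (1/5) · 70 = 14.
σ^{2k} = (σ²)^k = (8/5)^4 = 4096/625.

Therefore m_{8} = σ^{8} · C_4 = (4096/625) · 14 = 57344/625.


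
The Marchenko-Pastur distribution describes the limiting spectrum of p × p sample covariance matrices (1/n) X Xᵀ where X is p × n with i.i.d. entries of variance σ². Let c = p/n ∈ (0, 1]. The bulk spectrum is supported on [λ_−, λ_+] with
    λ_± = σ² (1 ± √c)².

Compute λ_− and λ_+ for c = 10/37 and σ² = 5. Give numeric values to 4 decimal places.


c = 10/37 = 0.270270; √c = 0.519875.
λ_− = σ² (1 − √c)² = 5 · (1 − 0.519875)² = 5 · (0.480125)² = 1.152599.
λ_+ = σ² (1 + √c)² = 5 · (1 + 0.519875)² = 5 · (1.519875)² = 11.550104.

Rounded to 4 decimal places: λ_− ≈ 1.1526, λ_+ ≈ 11.5501.


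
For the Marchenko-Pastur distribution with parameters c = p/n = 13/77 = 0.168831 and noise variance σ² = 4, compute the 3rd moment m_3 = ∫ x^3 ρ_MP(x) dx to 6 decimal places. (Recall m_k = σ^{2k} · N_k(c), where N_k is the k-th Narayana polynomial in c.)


E[X³] = σ⁶ (1 + 3c + c²) (third MP moment). With σ² = 4 (so σ⁶ = 64) and c = 13/77 = 0.168831: E[X³] = 64 · (1 + 3·0.168831 + (0.168831)²) = 64 · 1.534997.

So E[X^3] = 98.239838.


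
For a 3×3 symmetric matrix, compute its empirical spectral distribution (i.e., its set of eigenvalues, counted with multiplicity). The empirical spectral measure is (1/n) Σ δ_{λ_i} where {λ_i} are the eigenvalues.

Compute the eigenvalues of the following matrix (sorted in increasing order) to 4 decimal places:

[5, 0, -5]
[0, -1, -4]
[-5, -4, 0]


Since M is real symmetric, all three eigenvalues are real; they are the roots of det(λI − M) = λ³ − (tr M) λ² + s λ − det M, where s is the sum of the principal 2×2 minors.
tr M = 5 + (-1) + 0 = 4.
s = (5·(-1) − 0²) + (5·0 − (-5)²) + ((-1)·0 − (-4)²) = -5 + (-25) + (-16) = -46.
det M (expand along row 1) = 5·(-16) − 0·(-20) + (-5)·(-5) = -55.
Characteristic polynomial: λ³ − 4λ² − 46λ + 55 = 0.
Substitute λ = y + (tr M)/3 = y + 1.333333 to remove the quadratic term: y³ + p·y + q = 0 with p = s − (tr M)²/3 = -51.333333 and q = −2(tr M)³/27 + (tr M)·s/3 − det M = -11.074074.
Three real roots ⇒ use the trigonometric (Viète) form: r = 2√(−p/3) = 8.273116, φ = arccos(3q/(p·r)) = arccos(0.078228) = 1.492489 rad.
y_k = r·cos(φ/3 − 2πk/3) for k = 0, 1, 2 gives y = 7.270250, -0.215925, -7.054325.
λ_k = y_k + 1.333333 gives λ = 8.6036, 1.1174, -5.7210 (check: the sum is 4.0000 = tr M).

Eigenvalues sorted in increasing order: [-5.7210, 1.1174, 8.6036].


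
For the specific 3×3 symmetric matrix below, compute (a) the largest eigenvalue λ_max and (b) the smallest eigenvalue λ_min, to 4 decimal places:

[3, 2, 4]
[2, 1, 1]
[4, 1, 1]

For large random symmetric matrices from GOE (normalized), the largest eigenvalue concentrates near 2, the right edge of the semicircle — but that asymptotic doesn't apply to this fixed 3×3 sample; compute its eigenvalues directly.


Since M is real symmetric, all three eigenvalues are real; they are the roots of det(λI − M) = λ³ − (tr M) λ² + s λ − det M, where s is the sum of the principal 2×2 minors.
tr M = 3 + 1 + 1 = 5.
s = (3·1 − 2²) + (3·1 − 4²) + (1·1 − 1²) = -1 + (-13) + 0 = -14.
det M (expand along row 1) = 3·0 − 2·(-2) + 4·(-2) = -4.
Characteristic polynomial: λ³ − 5λ² − 14λ + 4 = 0.
Substitute λ = y + (tr M)/3 = y + 1.666667 to remove the quadratic term: y³ + p·y + q = 0 with p = s − (tr M)²/3 = -22.333333 and q = −2(tr M)³/27 + (tr M)·s/3 − det M = -28.592593.
Three real roots ⇒ use the trigonometric (Viète) form: r = 2√(−p/3) = 5.456902, φ = arccos(3q/(p·r)) = arccos(0.703842) = 0.790005 rad.
y_k = r·cos(φ/3 − 2πk/3) for k = 0, 1, 2 gives y = 5.268787, -1.404255, -3.864533.
λ_k = y_k + 1.666667 gives λ = 6.9355, 0.2624, -2.1979 (check: the sum is 5.0000 = tr M).

Hence λ_max = 6.9355 and λ_min = -2.1979.


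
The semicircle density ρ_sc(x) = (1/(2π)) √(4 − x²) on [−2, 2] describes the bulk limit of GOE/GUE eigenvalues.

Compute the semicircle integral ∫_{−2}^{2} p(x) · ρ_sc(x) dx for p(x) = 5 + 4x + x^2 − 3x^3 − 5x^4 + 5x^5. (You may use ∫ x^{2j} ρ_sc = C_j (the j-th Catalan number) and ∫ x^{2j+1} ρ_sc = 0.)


Write p(x) = Σ a_i x^i, split into monomials and integrate each against ρ_sc separately.
Using ∫ x^{2j} ρ_sc = C_j = (1/(j+1)) C(2j, j) (Catalan numbers) and ∫ x^{2j+1} ρ_sc = 0 (odd monomials vanish by symmetry):
  i = 0 (even): a_0 · C_{0} = 5 · 1 = 5
  i = 1 (odd): ∫ x^1 ρ_sc = 0 (vanishes)
  i = 2 (even): a_2 · C_{1} = 1 · 1 = 1
  i = 3 (odd): ∫ x^3 ρ_sc = 0 (vanishes)
  i = 4 (even): a_4 · C_{2} = -5 · 2 = -10
  i = 5 (odd): ∫ x^5 ρ_sc = 0 (vanishes)

Summing the contributions: ∫_{−2}^{2} p(x) ρ_sc(x) dx = 5 + 1 + (-10) = -4.


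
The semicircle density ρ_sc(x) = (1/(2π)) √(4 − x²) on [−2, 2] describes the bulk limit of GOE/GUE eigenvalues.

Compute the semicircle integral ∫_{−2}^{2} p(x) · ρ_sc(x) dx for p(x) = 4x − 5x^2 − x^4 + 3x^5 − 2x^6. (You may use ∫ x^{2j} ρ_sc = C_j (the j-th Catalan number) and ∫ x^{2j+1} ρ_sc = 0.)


Write p(x) = Σ a_i x^i, split into monomials and integrate each against ρ_sc separately.
Using ∫ x^{2j} ρ_sc = C_j = (1/(j+1)) C(2j, j) (Catalan numbers) and ∫ x^{2j+1} ρ_sc = 0 (odd monomials vanish by symmetry):
  i = 1 (odd): ∫ x^1 ρ_sc = 0 (vanishes)
  i = 2 (even): a_2 · C_{1} = -5 · 1 = -5
  i = 4 (even): a_4 · C_{2} = -1 · 2 = -2
  i = 5 (odd): ∫ x^5 ρ_sc = 0 (vanishes)
  i = 6 (even): a_6 · C_{3} = -2 · 5 = -10

Summing the contributions: ∫_{−2}^{2} p(x) ρ_sc(x) dx = (-5) + (-2) + (-10) = -17.


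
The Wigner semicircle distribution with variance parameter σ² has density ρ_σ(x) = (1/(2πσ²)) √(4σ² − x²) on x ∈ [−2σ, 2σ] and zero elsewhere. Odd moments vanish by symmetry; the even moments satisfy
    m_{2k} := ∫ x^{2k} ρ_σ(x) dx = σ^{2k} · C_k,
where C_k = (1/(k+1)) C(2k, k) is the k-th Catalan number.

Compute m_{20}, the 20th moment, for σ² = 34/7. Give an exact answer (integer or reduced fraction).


By the scaled semicircle moment identity, m_{2k} = σ^{2k} · C_k with k = 10.
C_10 = (1/(k+1)) · C(2k, k) = (1/11) · C(20, 10) = (1/11) · 184756 = 16796.
σ^{2k} = (σ²)^k = (34/7)^10 = 2064377754059776/282475249.

Therefore m_{20} = σ^{20} · C_10 = (2064377754059776/282475249) · 16796 = 34673288757187997696/282475249.


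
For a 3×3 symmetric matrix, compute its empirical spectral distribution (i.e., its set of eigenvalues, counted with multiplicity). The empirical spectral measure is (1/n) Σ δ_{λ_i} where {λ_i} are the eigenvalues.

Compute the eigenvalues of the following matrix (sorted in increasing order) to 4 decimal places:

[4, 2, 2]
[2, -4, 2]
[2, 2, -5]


Since M is real symmetric, all three eigenvalues are real; they are the roots of det(λI − M) = λ³ − (tr M) λ² + s λ − det M, where s is the sum of the principal 2×2 minors.
tr M = 4 + (-4) + (-5) = -5.
s = (4·(-4) − 2²) + (4·(-5) − 2²) + ((-4)·(-5) − 2²) = -20 + (-24) + 16 = -28.
det M (expand along row 1) = 4·16 − 2·(-14) + 2·12 = 116.
Characteristic polynomial: λ³ + 5λ² − 28λ − 116 = 0.
Substitute λ = y + (tr M)/3 = y − 1.666667 to remove the quadratic term: y³ + p·y + q = 0 with p = s − (tr M)²/3 = -36.333333 and q = −2(tr M)³/27 + (tr M)·s/3 − det M = -60.074074.
Three real roots ⇒ use the trigonometric (Viète) form: r = 2√(−p/3) = 6.960204, φ = arccos(3q/(p·r)) = arccos(0.712658) = 0.777517 rad.
y_k = r·cos(φ/3 − 2πk/3) for k = 0, 1, 2 gives y = 6.727751, -1.819090, -4.908661.
λ_k = y_k − 1.666667 gives λ = 5.0611, -3.4858, -6.5753 (check: the sum is -5.0000 = tr M).

Eigenvalues sorted in increasing order: [-6.5753, -3.4858, 5.0611].


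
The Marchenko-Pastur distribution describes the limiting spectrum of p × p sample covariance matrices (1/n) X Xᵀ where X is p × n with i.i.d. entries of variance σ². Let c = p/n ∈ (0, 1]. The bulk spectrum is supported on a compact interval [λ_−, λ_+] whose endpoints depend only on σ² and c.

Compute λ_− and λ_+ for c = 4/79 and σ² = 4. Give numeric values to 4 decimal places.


c = 4/79 = 0.050633; √c = 0.225018.
λ_− = σ² (1 − √c)² = 4 · (1 − 0.225018)² = 4 · (0.774982)² = 2.402391.
λ_+ = σ² (1 + √c)² = 4 · (1 + 0.225018)² = 4 · (1.225018)² = 6.002672.

Rounded to 4 decimal places: λ_− ≈ 2.4024, λ_+ ≈ 6.0027.


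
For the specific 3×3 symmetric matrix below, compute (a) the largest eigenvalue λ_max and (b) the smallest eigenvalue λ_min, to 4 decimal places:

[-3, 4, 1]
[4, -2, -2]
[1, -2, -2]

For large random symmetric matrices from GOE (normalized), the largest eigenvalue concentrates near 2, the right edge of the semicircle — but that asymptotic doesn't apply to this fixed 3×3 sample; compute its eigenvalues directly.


Since M is real symmetric, all three eigenvalues are real; they are the roots of det(λI − M) = λ³ − (tr M) λ² + s λ − det M, where s is the sum of the principal 2×2 minors.
tr M = -3 + (-2) + (-2) = -7.
s = ((-3)·(-2) − 4²) + ((-3)·(-2) − 1²) + ((-2)·(-2) − (-2)²) = -10 + 5 + 0 = -5.
det M (expand along row 1) = (-3)·0 − 4·(-6) + 1·(-6) = 18.
Characteristic polynomial: λ³ + 7λ² − 5λ − 18 = 0.
Substitute λ = y + (tr M)/3 = y − 2.333333 to remove the quadratic term: y³ + p·y + q = 0 with p = s − (tr M)²/3 = -21.333333 and q = −2(tr M)³/27 + (tr M)·s/3 − det M = 19.074074.
Three real roots ⇒ use the trigonometric (Viète) form: r = 2√(−p/3) = 5.333333, φ = arccos(3q/(p·r)) = arccos(-0.502930) = 2.097781 rad.
y_k = r·cos(φ/3 − 2πk/3) for k = 0, 1, 2 gives y = 4.081698, 0.932052, -5.013750.
λ_k = y_k − 2.333333 gives λ = 1.7484, -1.4013, -7.3471 (check: the sum is -7.0000 = tr M).

Hence λ_max = 1.7484 and λ_min = -7.3471.


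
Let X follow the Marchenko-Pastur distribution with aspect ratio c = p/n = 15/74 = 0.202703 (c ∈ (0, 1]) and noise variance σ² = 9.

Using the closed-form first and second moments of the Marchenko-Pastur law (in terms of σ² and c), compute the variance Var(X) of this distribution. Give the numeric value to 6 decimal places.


Recall the MP moments m_1 = E[X] = σ² and m_2 = E[X²] = σ⁴ (1 + c).
m_1 = E[X] = σ² = 9, so m_1² = 81.
m_2 = E[X²] = σ⁴ (1 + c) = 81 · (1 + 0.202703) = 81 · 1.202703 = 97.418919.
(Note m_2 − m_1² simplifies to c · σ⁴ = 0.202703 · 81.)

Var(X) = m_2 − m_1² = 97.418919 − 81 = 16.418919.


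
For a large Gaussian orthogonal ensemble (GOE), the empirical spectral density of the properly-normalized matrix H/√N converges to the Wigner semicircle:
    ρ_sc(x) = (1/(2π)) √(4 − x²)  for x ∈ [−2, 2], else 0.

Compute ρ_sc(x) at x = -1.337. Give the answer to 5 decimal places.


ρ_sc(x) = (1/(2π)) √(4 − x²). With x = -1.337:
  4 − x² = 4 − (-1.337)² = 4 − 1.787569 = 2.212431.
  √(4 − x²) = 1.487424.
  1/(2π) = 0.159155.
  ρ_sc(-1.337) = 0.159155 · 1.487424 = 0.236731.

Rounded to 5 decimal places: ρ_sc(-1.337) ≈ 0.23673.


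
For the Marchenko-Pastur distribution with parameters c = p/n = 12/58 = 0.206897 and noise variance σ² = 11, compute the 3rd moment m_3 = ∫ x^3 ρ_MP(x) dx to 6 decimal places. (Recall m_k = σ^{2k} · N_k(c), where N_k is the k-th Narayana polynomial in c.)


E[X³] = σ⁶ (1 + 3c + c²) (third MP moment). With σ² = 11 (so σ⁶ = 1331) and c = 12/58 = 0.206897: E[X³] = 1331 · (1 + 3·0.206897 + (0.206897)²) = 1331 · 1.663496.

So E[X^3] = 2214.112961.


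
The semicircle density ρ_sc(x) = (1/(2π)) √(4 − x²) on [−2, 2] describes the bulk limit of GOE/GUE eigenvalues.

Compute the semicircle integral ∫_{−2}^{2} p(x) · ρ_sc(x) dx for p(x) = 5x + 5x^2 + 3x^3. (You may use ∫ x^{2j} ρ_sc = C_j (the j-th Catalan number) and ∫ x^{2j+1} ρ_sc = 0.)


Write p(x) = Σ a_i x^i, split into monomials and integrate each against ρ_sc separately.
Using ∫ x^{2j} ρ_sc = C_j = (1/(j+1)) C(2j, j) (Catalan numbers) and ∫ x^{2j+1} ρ_sc = 0 (odd monomials vanish by symmetry):
  i = 1 (odd): ∫ x^1 ρ_sc = 0 (vanishes)
  i = 2 (even): a_2 · C_{1} = 5 · 1 = 5
  i = 3 (odd): ∫ x^3 ρ_sc = 0 (vanishes)

Summing the contributions: ∫_{−2}^{2} p(x) ρ_sc(x) dx = 5.
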